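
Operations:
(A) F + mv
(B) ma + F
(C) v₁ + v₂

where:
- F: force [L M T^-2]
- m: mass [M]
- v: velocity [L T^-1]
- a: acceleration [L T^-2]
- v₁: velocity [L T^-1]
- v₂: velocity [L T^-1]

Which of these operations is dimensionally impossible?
(A) F + mv

(A) F + mv: F [L M T^-2] and mv [L M T^-1] — different dimensions cannot be added/subtracted ✗
(B) ma + F: ma [L M T^-2] and F [L M T^-2] — same dimensions ✓
(C) v₁ + v₂: v₁ [L T^-1] and v₂ [L T^-1] — same dimensions ✓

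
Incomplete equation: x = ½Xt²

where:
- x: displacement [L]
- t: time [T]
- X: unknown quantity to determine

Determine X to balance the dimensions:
X = a (acceleration), dimensions [L T^-2]

x has dimensions [L]; the rest of the RHS (½ t²) has dimensions [T^2].
So X must have dimensions [L T^-2] — X = a (acceleration).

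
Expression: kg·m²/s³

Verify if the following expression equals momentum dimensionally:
No

The expression kg·m²/s³ has dimensions [L^2 M T^-3], but momentum has dimensions [L M T^-1].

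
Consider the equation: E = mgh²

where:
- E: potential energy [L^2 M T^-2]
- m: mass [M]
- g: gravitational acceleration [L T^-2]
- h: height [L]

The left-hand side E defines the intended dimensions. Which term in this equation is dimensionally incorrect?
The right-hand side term mgh²

E has dimensions [L^2 M T^-2], but mgh² has dimensions [L^3 M T^-2], so the term mgh² is dimensionally wrong for E.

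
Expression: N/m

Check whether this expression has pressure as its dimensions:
No

The expression N/m has dimensions [M T^-2], but pressure has dimensions [L^-1 M T^-2].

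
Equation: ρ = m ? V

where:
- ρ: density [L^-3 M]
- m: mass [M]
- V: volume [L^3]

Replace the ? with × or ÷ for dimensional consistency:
division (÷): ρ = m ÷ V

ρ [L^-3 M]; m [M]; V [L^3].
m × V → [L^3 M] ✗
m ÷ V → [L^-3 M] ✓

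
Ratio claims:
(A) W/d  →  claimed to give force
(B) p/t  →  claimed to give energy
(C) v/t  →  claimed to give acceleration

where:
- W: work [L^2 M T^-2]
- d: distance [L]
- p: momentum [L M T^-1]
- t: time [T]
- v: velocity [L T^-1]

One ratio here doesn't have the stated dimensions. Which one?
(B) p/t does not give energy

(A) W/d: [L M T^-2] = force [L M T^-2] ✓
(B) p/t: [L M T^-2] ≠ energy [L^2 M T^-2] ✗
(C) v/t: [L T^-2] = acceleration [L T^-2] ✓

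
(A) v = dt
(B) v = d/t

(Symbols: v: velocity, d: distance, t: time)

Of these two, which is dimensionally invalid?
(A)

(A) v = dt: LHS [L T^-1], RHS [L T] ✗
(B) v = d/t: LHS [L T^-1], RHS [L T^-1] ✓

Expression (A) v = dt is dimensionally incorrect.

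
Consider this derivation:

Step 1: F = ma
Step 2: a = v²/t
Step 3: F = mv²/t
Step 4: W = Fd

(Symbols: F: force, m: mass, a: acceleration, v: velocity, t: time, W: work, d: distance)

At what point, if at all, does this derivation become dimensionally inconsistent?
Step 2

Step 1: F = ma → LHS [L M T^-2], RHS [L M T^-2] ✓
Step 2: a = v²/t → LHS [L T^-2], RHS [L^2 T^-3] ✗

The first dimensional inconsistency appears in step 2: a = v²/t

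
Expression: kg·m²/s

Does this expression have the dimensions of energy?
No

The expression kg·m²/s has dimensions [L^2 M T^-1], but energy has dimensions [L^2 M T^-2].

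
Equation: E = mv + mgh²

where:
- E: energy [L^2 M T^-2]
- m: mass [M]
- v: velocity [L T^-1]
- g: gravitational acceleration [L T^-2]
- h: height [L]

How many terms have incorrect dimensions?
2

LHS E: [L^2 M T^-2]
- mv: [L M T^-1] ✗
- mgh²: [L^3 M T^-2] ✗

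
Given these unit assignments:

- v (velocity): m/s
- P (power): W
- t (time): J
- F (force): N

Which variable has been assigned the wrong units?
t

The variable t (time) should have units s, not J.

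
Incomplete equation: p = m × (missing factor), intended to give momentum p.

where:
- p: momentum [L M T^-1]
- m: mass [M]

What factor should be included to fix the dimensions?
v (velocity), dimensions [L T^-1]

p has dimensions [L M T^-1] and m has dimensions [M].
The missing factor must have dimensions [L M T^-1] / [M] = [L T^-1], i.e. velocity (v).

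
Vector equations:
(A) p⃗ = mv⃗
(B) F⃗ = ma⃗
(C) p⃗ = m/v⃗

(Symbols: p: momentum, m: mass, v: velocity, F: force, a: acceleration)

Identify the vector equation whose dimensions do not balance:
(C) p⃗ = m/v⃗

(A) p⃗ = mv⃗: LHS [L M T^-1], RHS [L M T^-1] ✓ — mass (scalar) times velocity (vector)
(B) F⃗ = ma⃗: LHS [L M T^-2], RHS [L M T^-2] ✓ — Force and acceleration are vectors, mass is a scalar
(C) p⃗ = m/v⃗: LHS [L M T^-1], RHS [L^-1 M T] ✗ — momentum is mass times velocity; should be mv⃗ (and division by a vector is undefined)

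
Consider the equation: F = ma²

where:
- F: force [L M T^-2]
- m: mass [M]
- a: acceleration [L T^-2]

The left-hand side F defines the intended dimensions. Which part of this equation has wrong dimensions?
The right-hand side term ma²

F has dimensions [L M T^-2], but ma² has dimensions [L^2 M T^-4], so the term ma² is dimensionally wrong for F.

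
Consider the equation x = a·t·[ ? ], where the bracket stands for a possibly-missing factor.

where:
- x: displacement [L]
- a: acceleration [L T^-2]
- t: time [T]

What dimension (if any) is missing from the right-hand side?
[T] — time (e.g. t)

x has dimensions [L]; a·t has dimensions [L T^-1].
The bracketed factor must supply [L] / [L T^-1] = [T].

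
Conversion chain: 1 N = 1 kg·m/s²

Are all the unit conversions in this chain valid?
The chain is correct (no errors).

Correct: Newton is defined as kg·m/s²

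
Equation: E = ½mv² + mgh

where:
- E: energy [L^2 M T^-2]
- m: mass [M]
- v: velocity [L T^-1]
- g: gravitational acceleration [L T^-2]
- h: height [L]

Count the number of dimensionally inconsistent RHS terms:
0

LHS E: [L^2 M T^-2]
- ½mv²: [L^2 M T^-2] ✓
- mgh: [L^2 M T^-2] ✓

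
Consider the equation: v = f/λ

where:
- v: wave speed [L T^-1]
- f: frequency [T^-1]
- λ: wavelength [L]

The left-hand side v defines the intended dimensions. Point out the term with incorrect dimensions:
The right-hand side term f/λ

v has dimensions [L T^-1], but f/λ has dimensions [L^-1 T^-1], so the term f/λ is dimensionally wrong for v.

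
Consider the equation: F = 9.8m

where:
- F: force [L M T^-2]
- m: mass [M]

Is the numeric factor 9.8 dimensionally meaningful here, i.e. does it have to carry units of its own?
Yes

F has dimensions [L M T^-2], while m alone has dimensions [M]. For the equation to balance, the factor 9.8 must carry dimensions [L T^-2] — it is a dimensional constant (a numerical value of a physical quantity with its units suppressed), not a pure number.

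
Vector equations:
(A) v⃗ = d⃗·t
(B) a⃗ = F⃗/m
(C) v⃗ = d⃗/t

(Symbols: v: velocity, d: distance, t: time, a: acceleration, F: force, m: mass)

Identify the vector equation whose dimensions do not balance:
(A) v⃗ = d⃗·t

(A) v⃗ = d⃗·t: LHS [L T^-1], RHS [L T] ✗ — velocity is displacement per time; should be d⃗/t
(B) a⃗ = F⃗/m: LHS [L T^-2], RHS [L T^-2] ✓ — force (vector) divided by mass (scalar)
(C) v⃗ = d⃗/t: LHS [L T^-1], RHS [L T^-1] ✓ — displacement (vector) divided by time (scalar)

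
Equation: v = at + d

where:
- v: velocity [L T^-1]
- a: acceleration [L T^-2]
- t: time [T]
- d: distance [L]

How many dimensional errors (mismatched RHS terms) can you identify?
1

LHS v: [L T^-1]
- at: [L T^-1] ✓
- d: [L] ✗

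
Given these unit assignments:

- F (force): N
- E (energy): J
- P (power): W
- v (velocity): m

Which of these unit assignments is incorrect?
v

The variable v (velocity) should have units m/s, not m.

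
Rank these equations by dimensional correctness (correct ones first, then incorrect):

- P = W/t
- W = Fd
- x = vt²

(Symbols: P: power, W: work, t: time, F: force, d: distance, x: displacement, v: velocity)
Dimensionally correct: P = W/t, W = Fd
Dimensionally incorrect: x = vt²
Ordered (correct first, then incorrect): P = W/t, W = Fd, x = vt²

- P = W/t: LHS [L^2 M T^-3], RHS [L^2 M T^-3] → correct ✓
- W = Fd: LHS [L^2 M T^-2], RHS [L^2 M T^-2] → correct ✓
- x = vt²: LHS [L], RHS [L T] → incorrect ✗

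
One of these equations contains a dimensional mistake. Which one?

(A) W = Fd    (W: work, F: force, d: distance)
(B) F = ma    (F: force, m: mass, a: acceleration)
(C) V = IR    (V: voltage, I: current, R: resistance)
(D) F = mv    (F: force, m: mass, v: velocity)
(D) F = mv

The equation (D) F = mv is dimensionally incorrect.

LHS (F): [L M T^-2]
RHS (mv): [L M T^-1] ✗

The dimensions do not match. The other three equations balance.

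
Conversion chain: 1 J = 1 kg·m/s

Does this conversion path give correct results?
The chain is incorrect (it contains an error).

Incorrect: Joule is kg·m²/s², not kg·m/s (that is momentum)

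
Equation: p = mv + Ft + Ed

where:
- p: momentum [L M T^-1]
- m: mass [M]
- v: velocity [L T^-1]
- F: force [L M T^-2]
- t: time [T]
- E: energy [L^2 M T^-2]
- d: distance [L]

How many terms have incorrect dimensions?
1

LHS p: [L M T^-1]
- mv: [L M T^-1] ✓
- Ft: [L M T^-1] ✓
- Ed: [L^3 M T^-2] ✗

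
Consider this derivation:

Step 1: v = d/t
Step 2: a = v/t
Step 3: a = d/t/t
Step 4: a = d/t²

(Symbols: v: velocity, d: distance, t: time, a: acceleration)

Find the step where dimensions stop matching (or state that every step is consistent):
No step introduces an error — all steps are dimensionally consistent.

Step 1: v = d/t → LHS [L T^-1], RHS [L T^-1] ✓
Step 2: a = v/t → LHS [L T^-2], RHS [L T^-2] ✓
Step 3: a = d/t/t → LHS [L T^-2], RHS [L T^-2] ✓
Step 4: a = d/t² → LHS [L T^-2], RHS [L T^-2] ✓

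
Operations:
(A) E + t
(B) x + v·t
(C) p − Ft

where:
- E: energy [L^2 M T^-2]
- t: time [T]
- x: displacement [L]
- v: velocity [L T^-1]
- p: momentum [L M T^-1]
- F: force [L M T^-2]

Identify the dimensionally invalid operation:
(A) E + t

(A) E + t: E [L^2 M T^-2] and t [T] — different dimensions cannot be added/subtracted ✗
(B) x + v·t: x [L] and v·t [L] — same dimensions ✓
(C) p − Ft: p [L M T^-1] and Ft [L M T^-1] — same dimensions ✓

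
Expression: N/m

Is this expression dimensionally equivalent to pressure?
No

The expression N/m has dimensions [M T^-2], but pressure has dimensions [L^-1 M T^-2].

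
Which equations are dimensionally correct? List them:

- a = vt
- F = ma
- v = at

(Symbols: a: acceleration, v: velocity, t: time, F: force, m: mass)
Dimensionally correct: F = ma, v = at
Dimensionally incorrect: a = vt
Ordered (correct first, then incorrect): F = ma, v = at, a = vt

- a = vt: LHS [L T^-2], RHS [L] → incorrect ✗
- F = ma: LHS [L M T^-2], RHS [L M T^-2] → correct ✓
- v = at: LHS [L T^-1], RHS [L T^-1] → correct ✓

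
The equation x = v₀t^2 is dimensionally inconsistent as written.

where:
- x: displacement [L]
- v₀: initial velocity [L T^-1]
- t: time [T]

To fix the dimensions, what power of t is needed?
The exponent of t should be 1: x = v₀t

The LHS x has dimensions [L]; t has dimensions [T].
As written, the RHS v₀t^2 (exponent 2 on t) has dimensions [L T], which does not match.
With exponent 1, the RHS v₀t has dimensions [L], matching the LHS.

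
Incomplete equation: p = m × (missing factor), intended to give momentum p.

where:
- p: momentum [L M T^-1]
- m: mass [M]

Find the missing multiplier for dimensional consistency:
v (velocity), dimensions [L T^-1]

p has dimensions [L M T^-1] and m has dimensions [M].
The missing factor must have dimensions [L M T^-1] / [M] = [L T^-1], i.e. velocity (v).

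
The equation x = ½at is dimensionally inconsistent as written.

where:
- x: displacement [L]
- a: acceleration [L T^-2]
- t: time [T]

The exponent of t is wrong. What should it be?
The exponent of t should be 2: x = ½at^2

The LHS x has dimensions [L]; t has dimensions [T].
As written, the RHS ½at (exponent 1 on t) has dimensions [L T^-1], which does not match.
With exponent 2, the RHS ½at^2 has dimensions [L], matching the LHS.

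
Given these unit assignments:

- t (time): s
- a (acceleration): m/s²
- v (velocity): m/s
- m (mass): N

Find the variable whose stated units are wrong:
m

The variable m (mass) should have units kg, not N.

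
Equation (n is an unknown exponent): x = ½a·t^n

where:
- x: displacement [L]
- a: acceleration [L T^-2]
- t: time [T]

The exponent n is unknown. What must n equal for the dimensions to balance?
n = 2

x has dimensions [L]; t has dimensions [T].
The rest of the RHS has dimensions [L T^-2], so t^n must supply [T^2].
With n = 2: ½a·t^2 has dimensions [L], matching the LHS ✓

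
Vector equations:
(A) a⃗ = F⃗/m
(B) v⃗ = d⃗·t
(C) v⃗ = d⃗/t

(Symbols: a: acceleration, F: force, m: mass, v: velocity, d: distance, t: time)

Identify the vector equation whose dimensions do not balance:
(B) v⃗ = d⃗·t

(A) a⃗ = F⃗/m: LHS [L T^-2], RHS [L T^-2] ✓ — force (vector) divided by mass (scalar)
(B) v⃗ = d⃗·t: LHS [L T^-1], RHS [L T] ✗ — velocity is displacement per time; should be d⃗/t
(C) v⃗ = d⃗/t: LHS [L T^-1], RHS [L T^-1] ✓ — displacement (vector) divided by time (scalar)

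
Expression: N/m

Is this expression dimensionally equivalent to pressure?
No

The expression N/m has dimensions [M T^-2], but pressure has dimensions [L^-1 M T^-2].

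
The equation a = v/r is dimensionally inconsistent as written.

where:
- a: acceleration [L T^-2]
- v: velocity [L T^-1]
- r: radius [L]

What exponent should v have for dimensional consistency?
The exponent of v should be 2: a = v^2/r

The LHS a has dimensions [L T^-2]; v has dimensions [L T^-1].
As written, the RHS v/r (exponent 1 on v) has dimensions [T^-1], which does not match.
With exponent 2, the RHS v^2/r has dimensions [L T^-2], matching the LHS.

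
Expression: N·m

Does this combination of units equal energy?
Yes

The expression N·m has dimensions [L^2 M T^-2], which is exactly energy [L^2 M T^-2].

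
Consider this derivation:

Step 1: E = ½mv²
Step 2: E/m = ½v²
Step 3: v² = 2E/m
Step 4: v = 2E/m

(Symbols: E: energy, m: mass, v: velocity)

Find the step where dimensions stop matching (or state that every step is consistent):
Step 4

Step 1: E = ½mv² → LHS [L^2 M T^-2], RHS [L^2 M T^-2] ✓
Step 2: E/m = ½v² → LHS [L^2 T^-2], RHS [L^2 T^-2] ✓
Step 3: v² = 2E/m → LHS [L^2 T^-2], RHS [L^2 T^-2] ✓
Step 4: v = 2E/m → LHS [L T^-1], RHS [L^2 T^-2] ✗

The first dimensional inconsistency appears in step 4: v = 2E/m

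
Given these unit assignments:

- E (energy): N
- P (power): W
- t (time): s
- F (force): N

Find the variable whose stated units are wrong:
E

The variable E (energy) should have units J, not N.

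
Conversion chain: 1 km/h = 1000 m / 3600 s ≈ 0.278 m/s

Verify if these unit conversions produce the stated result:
The chain is correct (no errors).

Correct: 1 km = 1000 m, 1 h = 3600 s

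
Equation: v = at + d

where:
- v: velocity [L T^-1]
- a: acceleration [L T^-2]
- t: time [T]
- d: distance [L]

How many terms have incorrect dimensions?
1

LHS v: [L T^-1]
- at: [L T^-1] ✓
- d: [L] ✗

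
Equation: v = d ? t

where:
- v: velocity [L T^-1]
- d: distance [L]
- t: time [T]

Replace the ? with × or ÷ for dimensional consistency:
division (÷): v = d ÷ t

v [L T^-1]; d [L]; t [T].
d × t → [L T] ✗
d ÷ t → [L T^-1] ✓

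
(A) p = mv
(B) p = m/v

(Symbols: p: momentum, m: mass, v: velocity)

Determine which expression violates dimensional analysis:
(B)

(A) p = mv: LHS [L M T^-1], RHS [L M T^-1] ✓
(B) p = m/v: LHS [L M T^-1], RHS [L^-1 M T] ✗

Expression (B) p = m/v is dimensionally incorrect.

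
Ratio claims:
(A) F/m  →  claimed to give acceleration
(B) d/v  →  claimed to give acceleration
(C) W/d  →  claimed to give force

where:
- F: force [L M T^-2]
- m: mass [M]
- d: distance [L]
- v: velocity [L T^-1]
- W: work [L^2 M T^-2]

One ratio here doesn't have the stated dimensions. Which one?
(B) d/v does not give acceleration

(A) F/m: [L T^-2] = acceleration [L T^-2] ✓
(B) d/v: [T] ≠ acceleration [L T^-2] ✗
(C) W/d: [L M T^-2] = force [L M T^-2] ✓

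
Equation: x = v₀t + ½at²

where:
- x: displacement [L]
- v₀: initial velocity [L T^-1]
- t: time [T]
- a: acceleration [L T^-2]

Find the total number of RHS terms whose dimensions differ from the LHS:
0

LHS x: [L]
- v₀t: [L] ✓
- ½at²: [L] ✓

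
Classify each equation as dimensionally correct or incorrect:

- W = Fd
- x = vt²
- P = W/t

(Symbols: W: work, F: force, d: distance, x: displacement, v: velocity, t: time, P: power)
Dimensionally correct: W = Fd, P = W/t
Dimensionally incorrect: x = vt²
Ordered (correct first, then incorrect): W = Fd, P = W/t, x = vt²

- W = Fd: LHS [L^2 M T^-2], RHS [L^2 M T^-2] → correct ✓
- x = vt²: LHS [L], RHS [L T] → incorrect ✗
- P = W/t: LHS [L^2 M T^-3], RHS [L^2 M T^-3] → correct ✓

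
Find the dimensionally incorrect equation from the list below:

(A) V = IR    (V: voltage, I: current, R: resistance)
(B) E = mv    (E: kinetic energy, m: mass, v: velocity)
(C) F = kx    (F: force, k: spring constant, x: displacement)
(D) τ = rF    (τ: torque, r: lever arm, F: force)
(B) E = mv

The equation (B) E = mv is dimensionally incorrect.

LHS (E): [L^2 M T^-2]
RHS (mv): [L M T^-1] ✗

The dimensions do not match. The other three equations balance.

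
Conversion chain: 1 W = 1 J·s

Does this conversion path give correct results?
The chain is incorrect (it contains an error).

Incorrect: Watt is J/s, not J·s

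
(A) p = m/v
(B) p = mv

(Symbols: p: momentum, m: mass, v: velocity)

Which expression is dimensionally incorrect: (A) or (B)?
(A)

(A) p = m/v: LHS [L M T^-1], RHS [L^-1 M T] ✗
(B) p = mv: LHS [L M T^-1], RHS [L M T^-1] ✓

Expression (A) p = m/v is dimensionally incorrect.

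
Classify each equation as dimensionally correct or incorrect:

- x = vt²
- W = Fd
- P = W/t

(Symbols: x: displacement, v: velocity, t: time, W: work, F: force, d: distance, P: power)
Dimensionally correct: W = Fd, P = W/t
Dimensionally incorrect: x = vt²
Ordered (correct first, then incorrect): W = Fd, P = W/t, x = vt²

- x = vt²: LHS [L], RHS [L T] → incorrect ✗
- W = Fd: LHS [L^2 M T^-2], RHS [L^2 M T^-2] → correct ✓
- P = W/t: LHS [L^2 M T^-3], RHS [L^2 M T^-3] → correct ✓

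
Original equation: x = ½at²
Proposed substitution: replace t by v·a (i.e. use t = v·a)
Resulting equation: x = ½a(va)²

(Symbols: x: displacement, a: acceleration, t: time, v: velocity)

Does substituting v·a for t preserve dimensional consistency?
No

[t] = [T] and [v·a] = [L^2 T^-3]. These differ, so the substitution replaces a quantity by one of different dimensions and the result x = ½a(va)² has LHS [L] vs RHS [L^5 T^-8] — inconsistent.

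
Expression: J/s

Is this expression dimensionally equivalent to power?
Yes

The expression J/s has dimensions [L^2 M T^-3], which is exactly power [L^2 M T^-3].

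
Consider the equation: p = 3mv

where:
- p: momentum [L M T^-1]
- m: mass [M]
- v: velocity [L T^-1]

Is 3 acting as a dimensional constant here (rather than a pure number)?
No

p has dimensions [L M T^-1] and mv already has dimensions [L M T^-1], so the equation balances without 3 contributing any dimensions. 3 is a pure (dimensionless) number; changing or removing it would not affect dimensional consistency.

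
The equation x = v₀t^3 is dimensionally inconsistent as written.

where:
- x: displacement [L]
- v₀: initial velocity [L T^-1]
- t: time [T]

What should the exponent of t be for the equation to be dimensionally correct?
The exponent of t should be 1: x = v₀t

The LHS x has dimensions [L]; t has dimensions [T].
As written, the RHS v₀t^3 (exponent 3 on t) has dimensions [L T^2], which does not match.
With exponent 1, the RHS v₀t has dimensions [L], matching the LHS.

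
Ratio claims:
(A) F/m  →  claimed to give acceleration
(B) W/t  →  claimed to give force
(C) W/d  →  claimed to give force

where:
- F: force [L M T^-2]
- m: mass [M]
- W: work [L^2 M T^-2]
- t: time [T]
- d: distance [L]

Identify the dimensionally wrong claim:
(B) W/t does not give force

(A) F/m: [L T^-2] = acceleration [L T^-2] ✓
(B) W/t: [L^2 M T^-3] ≠ force [L M T^-2] ✗
(C) W/d: [L M T^-2] = force [L M T^-2] ✓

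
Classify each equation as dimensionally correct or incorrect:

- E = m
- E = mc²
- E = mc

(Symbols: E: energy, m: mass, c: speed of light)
Dimensionally correct: E = mc²
Dimensionally incorrect: E = m, E = mc
Ordered (correct first, then incorrect): E = mc², E = m, E = mc

- E = m: LHS [L^2 M T^-2], RHS [M] → incorrect ✗
- E = mc²: LHS [L^2 M T^-2], RHS [L^2 M T^-2] → correct ✓
- E = mc: LHS [L^2 M T^-2], RHS [L M T^-1] → incorrect ✗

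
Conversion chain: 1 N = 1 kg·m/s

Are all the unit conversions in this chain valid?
The chain is incorrect (it contains an error).

Incorrect: Newton is kg·m/s², not kg·m/s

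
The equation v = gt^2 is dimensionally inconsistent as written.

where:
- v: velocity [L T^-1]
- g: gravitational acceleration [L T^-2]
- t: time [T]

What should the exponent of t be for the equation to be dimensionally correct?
The exponent of t should be 1: v = gt

The LHS v has dimensions [L T^-1]; t has dimensions [T].
As written, the RHS gt^2 (exponent 2 on t) has dimensions [L], which does not match.
With exponent 1, the RHS gt has dimensions [L T^-1], matching the LHS.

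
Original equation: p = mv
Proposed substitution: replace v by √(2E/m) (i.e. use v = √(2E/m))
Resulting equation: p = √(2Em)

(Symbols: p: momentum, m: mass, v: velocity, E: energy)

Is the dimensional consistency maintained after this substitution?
Yes

[v] = [L T^-1] and [√(2E/m)] = [L T^-1]. These match, so the substitution replaces a quantity by one of the same dimensions and the result p = √(2Em) has LHS [L M T^-1] vs RHS [L M T^-1] — still consistent.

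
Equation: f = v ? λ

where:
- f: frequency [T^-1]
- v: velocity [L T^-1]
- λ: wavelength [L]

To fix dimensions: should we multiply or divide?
division (÷): f = v ÷ λ

f [T^-1]; v [L T^-1]; λ [L].
v × λ → [L^2 T^-1] ✗
v ÷ λ → [T^-1] ✓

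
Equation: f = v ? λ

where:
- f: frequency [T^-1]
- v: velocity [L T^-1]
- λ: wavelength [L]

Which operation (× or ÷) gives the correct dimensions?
division (÷): f = v ÷ λ

f [T^-1]; v [L T^-1]; λ [L].
v × λ → [L^2 T^-1] ✗
v ÷ λ → [T^-1] ✓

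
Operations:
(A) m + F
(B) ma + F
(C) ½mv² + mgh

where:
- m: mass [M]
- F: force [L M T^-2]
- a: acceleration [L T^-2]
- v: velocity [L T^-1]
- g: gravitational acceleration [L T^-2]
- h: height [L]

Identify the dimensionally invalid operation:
(A) m + F

(A) m + F: m [M] and F [L M T^-2] — different dimensions cannot be added/subtracted ✗
(B) ma + F: ma [L M T^-2] and F [L M T^-2] — same dimensions ✓
(C) ½mv² + mgh: ½mv² [L^2 M T^-2] and mgh [L^2 M T^-2] — same dimensions ✓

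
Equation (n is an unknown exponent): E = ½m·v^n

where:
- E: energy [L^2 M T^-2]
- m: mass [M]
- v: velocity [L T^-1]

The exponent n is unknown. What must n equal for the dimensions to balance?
n = 2

E has dimensions [L^2 M T^-2]; v has dimensions [L T^-1].
The rest of the RHS has dimensions [M], so v^n must supply [L^2 T^-2].
With n = 2: ½m·v^2 has dimensions [L^2 M T^-2], matching the LHS ✓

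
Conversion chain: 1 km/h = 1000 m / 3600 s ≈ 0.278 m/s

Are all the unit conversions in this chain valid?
The chain is correct (no errors).

Correct: 1 km = 1000 m, 1 h = 3600 s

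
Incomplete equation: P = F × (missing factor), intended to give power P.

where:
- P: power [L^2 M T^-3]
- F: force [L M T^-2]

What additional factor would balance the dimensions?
v (velocity), dimensions [L T^-1]

P has dimensions [L^2 M T^-3] and F has dimensions [L M T^-2].
The missing factor must have dimensions [L^2 M T^-3] / [L M T^-2] = [L T^-1], i.e. velocity (v).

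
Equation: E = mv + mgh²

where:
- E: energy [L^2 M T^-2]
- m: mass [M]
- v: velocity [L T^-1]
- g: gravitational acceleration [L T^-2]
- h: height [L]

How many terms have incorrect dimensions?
2

LHS E: [L^2 M T^-2]
- mv: [L M T^-1] ✗
- mgh²: [L^3 M T^-2] ✗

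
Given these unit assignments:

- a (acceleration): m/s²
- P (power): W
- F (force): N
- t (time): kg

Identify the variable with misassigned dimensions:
t

The variable t (time) should have units s, not kg.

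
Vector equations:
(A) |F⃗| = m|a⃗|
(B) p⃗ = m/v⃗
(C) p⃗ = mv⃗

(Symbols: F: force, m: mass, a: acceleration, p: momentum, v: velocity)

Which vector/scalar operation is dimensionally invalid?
(B) p⃗ = m/v⃗

(A) |F⃗| = m|a⃗|: LHS [L M T^-2], RHS [L M T^-2] ✓ — magnitudes of vectors are scalars
(B) p⃗ = m/v⃗: LHS [L M T^-1], RHS [L^-1 M T] ✗ — momentum is mass times velocity; should be mv⃗ (and division by a vector is undefined)
(C) p⃗ = mv⃗: LHS [L M T^-1], RHS [L M T^-1] ✓ — mass (scalar) times velocity (vector)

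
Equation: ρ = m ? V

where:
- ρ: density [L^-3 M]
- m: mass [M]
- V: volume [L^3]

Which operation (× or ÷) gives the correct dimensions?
division (÷): ρ = m ÷ V

ρ [L^-3 M]; m [M]; V [L^3].
m × V → [L^3 M] ✗
m ÷ V → [L^-3 M] ✓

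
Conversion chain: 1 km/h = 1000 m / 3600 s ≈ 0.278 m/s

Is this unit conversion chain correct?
The chain is correct (no errors).

Correct: 1 km = 1000 m, 1 h = 3600 s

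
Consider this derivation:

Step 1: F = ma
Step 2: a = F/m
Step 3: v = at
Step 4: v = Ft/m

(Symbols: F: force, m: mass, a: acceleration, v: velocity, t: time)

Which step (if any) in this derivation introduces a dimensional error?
No step introduces an error — all steps are dimensionally consistent.

Step 1: F = ma → LHS [L M T^-2], RHS [L M T^-2] ✓
Step 2: a = F/m → LHS [L T^-2], RHS [L T^-2] ✓
Step 3: v = at → LHS [L T^-1], RHS [L T^-1] ✓
Step 4: v = Ft/m → LHS [L T^-1], RHS [L T^-1] ✓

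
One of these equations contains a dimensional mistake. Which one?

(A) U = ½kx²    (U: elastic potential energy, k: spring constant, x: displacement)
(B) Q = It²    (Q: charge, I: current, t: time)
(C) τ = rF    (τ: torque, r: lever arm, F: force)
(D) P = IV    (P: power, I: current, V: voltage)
(B) Q = It²

The equation (B) Q = It² is dimensionally incorrect.

LHS (Q): [I T]
RHS (It²): [I T^2] ✗

The dimensions do not match. The other three equations balance.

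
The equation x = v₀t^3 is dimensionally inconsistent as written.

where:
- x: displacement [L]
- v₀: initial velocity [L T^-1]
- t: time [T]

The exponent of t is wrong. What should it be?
The exponent of t should be 1: x = v₀t

The LHS x has dimensions [L]; t has dimensions [T].
As written, the RHS v₀t^3 (exponent 3 on t) has dimensions [L T^2], which does not match.
With exponent 1, the RHS v₀t has dimensions [L], matching the LHS.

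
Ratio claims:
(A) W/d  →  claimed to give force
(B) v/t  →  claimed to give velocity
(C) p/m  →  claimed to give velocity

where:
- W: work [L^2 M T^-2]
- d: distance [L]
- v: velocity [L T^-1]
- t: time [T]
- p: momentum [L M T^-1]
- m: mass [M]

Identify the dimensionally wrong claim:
(B) v/t does not give velocity

(A) W/d: [L M T^-2] = force [L M T^-2] ✓
(B) v/t: [L T^-2] ≠ velocity [L T^-1] ✗
(C) p/m: [L T^-1] = velocity [L T^-1] ✓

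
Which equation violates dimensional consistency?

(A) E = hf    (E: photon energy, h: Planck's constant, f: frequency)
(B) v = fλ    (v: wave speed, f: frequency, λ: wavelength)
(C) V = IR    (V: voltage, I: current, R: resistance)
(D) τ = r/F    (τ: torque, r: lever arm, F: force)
(D) τ = r/F

The equation (D) τ = r/F is dimensionally incorrect.

LHS (τ): [L^2 M T^-2]
RHS (r/F): [M^-1 T^2] ✗

The dimensions do not match. The other three equations balance.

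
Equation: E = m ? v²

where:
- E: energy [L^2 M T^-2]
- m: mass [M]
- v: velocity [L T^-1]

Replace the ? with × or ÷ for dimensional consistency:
multiplication (×): E = m × v²

E [L^2 M T^-2]; m [M]; v² [L^2 T^-2].
m × v² → [L^2 M T^-2] ✓
m ÷ v² → [L^-2 M T^2] ✗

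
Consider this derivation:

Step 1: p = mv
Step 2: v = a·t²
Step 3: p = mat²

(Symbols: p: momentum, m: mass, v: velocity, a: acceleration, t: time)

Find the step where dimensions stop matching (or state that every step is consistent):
Step 2

Step 1: p = mv → LHS [L M T^-1], RHS [L M T^-1] ✓
Step 2: v = a·t² → LHS [L T^-1], RHS [L] ✗

The first dimensional inconsistency appears in step 2: v = a·t²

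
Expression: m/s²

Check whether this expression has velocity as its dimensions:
No

The expression m/s² has dimensions [L T^-2], but velocity has dimensions [L T^-1].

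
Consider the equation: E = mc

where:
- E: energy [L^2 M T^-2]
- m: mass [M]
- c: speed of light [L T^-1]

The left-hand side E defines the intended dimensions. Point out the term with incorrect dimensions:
The right-hand side term mc

E has dimensions [L^2 M T^-2], but mc has dimensions [L M T^-1], so the term mc is dimensionally wrong for E.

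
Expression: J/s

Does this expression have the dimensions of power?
Yes

The expression J/s has dimensions [L^2 M T^-3], which is exactly power [L^2 M T^-3].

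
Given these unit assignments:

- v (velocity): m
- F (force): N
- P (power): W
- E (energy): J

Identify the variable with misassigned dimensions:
v

The variable v (velocity) should have units m/s, not m.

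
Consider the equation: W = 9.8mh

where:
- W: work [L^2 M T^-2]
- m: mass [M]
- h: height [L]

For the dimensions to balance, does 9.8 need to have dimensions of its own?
Yes

W has dimensions [L^2 M T^-2], while mh alone has dimensions [L M]. For the equation to balance, the factor 9.8 must carry dimensions [L T^-2] — it is a dimensional constant (a numerical value of a physical quantity with its units suppressed), not a pure number.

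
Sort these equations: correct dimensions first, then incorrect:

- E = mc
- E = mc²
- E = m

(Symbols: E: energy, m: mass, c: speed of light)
Dimensionally correct: E = mc²
Dimensionally incorrect: E = mc, E = m
Ordered (correct first, then incorrect): E = mc², E = mc, E = m

- E = mc: LHS [L^2 M T^-2], RHS [L M T^-1] → incorrect ✗
- E = mc²: LHS [L^2 M T^-2], RHS [L^2 M T^-2] → correct ✓
- E = m: LHS [L^2 M T^-2], RHS [M] → incorrect ✗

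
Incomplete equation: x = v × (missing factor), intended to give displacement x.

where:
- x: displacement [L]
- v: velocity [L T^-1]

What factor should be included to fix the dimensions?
t (time), dimensions [T]

x has dimensions [L] and v has dimensions [L T^-1].
The missing factor must have dimensions [L] / [L T^-1] = [T], i.e. time (t).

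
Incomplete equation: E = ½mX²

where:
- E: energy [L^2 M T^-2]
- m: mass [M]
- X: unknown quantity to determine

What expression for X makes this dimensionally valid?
X = v (velocity), dimensions [L T^-1]

E has dimensions [L^2 M T^-2]; the rest of the RHS (½m) has dimensions [M].
So X² must have dimensions [L^2 T^-2], i.e. X has dimensions [L T^-1] — X = v (velocity).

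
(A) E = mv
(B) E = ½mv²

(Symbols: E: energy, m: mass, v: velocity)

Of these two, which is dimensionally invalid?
(A)

(A) E = mv: LHS [L^2 M T^-2], RHS [L M T^-1] ✗
(B) E = ½mv²: LHS [L^2 M T^-2], RHS [L^2 M T^-2] ✓

Expression (A) E = mv is dimensionally incorrect.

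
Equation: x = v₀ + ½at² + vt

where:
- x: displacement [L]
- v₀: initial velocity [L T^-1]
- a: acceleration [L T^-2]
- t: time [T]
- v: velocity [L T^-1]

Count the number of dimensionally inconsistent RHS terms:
1

LHS x: [L]
- v₀: [L T^-1] ✗
- ½at²: [L] ✓
- vt: [L] ✓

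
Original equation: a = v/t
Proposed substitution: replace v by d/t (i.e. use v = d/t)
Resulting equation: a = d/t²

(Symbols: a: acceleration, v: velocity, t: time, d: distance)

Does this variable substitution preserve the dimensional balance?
Yes

[v] = [L T^-1] and [d/t] = [L T^-1]. These match, so the substitution replaces a quantity by one of the same dimensions and the result a = d/t² has LHS [L T^-2] vs RHS [L T^-2] — still consistent.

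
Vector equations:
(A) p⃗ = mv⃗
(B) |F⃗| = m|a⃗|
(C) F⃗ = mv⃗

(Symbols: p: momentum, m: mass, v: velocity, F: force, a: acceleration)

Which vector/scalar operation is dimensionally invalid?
(C) F⃗ = mv⃗

(A) p⃗ = mv⃗: LHS [L M T^-1], RHS [L M T^-1] ✓ — mass (scalar) times velocity (vector)
(B) |F⃗| = m|a⃗|: LHS [L M T^-2], RHS [L M T^-2] ✓ — magnitudes of vectors are scalars
(C) F⃗ = mv⃗: LHS [L M T^-2], RHS [L M T^-1] ✗ — mass times velocity is momentum, not force; should be ma⃗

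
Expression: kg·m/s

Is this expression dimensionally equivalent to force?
No

The expression kg·m/s has dimensions [L M T^-1], but force has dimensions [L M T^-2].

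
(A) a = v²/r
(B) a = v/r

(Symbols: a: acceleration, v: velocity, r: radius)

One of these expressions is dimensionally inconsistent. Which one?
(B)

(A) a = v²/r: LHS [L T^-2], RHS [L T^-2] ✓
(B) a = v/r: LHS [L T^-2], RHS [T^-1] ✗

Expression (B) a = v/r is dimensionally incorrect.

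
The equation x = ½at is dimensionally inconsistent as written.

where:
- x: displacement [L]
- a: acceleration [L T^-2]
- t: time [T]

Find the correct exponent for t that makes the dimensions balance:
The exponent of t should be 2: x = ½at^2

The LHS x has dimensions [L]; t has dimensions [T].
As written, the RHS ½at (exponent 1 on t) has dimensions [L T^-1], which does not match.
With exponent 2, the RHS ½at^2 has dimensions [L], matching the LHS.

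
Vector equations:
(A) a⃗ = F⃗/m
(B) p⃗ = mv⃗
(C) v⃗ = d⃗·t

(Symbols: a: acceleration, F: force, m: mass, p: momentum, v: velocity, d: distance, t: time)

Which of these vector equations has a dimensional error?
(C) v⃗ = d⃗·t

(A) a⃗ = F⃗/m: LHS [L T^-2], RHS [L T^-2] ✓ — force (vector) divided by mass (scalar)
(B) p⃗ = mv⃗: LHS [L M T^-1], RHS [L M T^-1] ✓ — mass (scalar) times velocity (vector)
(C) v⃗ = d⃗·t: LHS [L T^-1], RHS [L T] ✗ — velocity is displacement per time; should be d⃗/t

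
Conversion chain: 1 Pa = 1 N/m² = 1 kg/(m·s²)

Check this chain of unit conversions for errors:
The chain is correct (no errors).

Correct: Pascal is Newton per square meter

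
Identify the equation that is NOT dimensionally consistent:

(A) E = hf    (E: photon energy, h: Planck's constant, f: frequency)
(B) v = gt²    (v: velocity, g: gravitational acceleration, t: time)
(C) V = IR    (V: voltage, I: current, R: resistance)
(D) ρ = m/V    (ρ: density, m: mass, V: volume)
(B) v = gt²

The equation (B) v = gt² is dimensionally incorrect.

LHS (v): [L T^-1]
RHS (gt²): [L] ✗

The dimensions do not match. The other three equations balance.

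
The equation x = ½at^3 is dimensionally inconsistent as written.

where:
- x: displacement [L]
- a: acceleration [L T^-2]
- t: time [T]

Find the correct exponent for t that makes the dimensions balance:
The exponent of t should be 2: x = ½at^2

The LHS x has dimensions [L]; t has dimensions [T].
As written, the RHS ½at^3 (exponent 3 on t) has dimensions [L T], which does not match.
With exponent 2, the RHS ½at^2 has dimensions [L], matching the LHS.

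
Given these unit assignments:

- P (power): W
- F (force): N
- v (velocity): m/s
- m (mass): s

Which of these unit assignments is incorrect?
m

The variable m (mass) should have units kg, not s.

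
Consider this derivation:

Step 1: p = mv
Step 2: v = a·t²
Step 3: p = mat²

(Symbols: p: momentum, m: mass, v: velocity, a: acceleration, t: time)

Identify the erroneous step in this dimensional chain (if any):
Step 2

Step 1: p = mv → LHS [L M T^-1], RHS [L M T^-1] ✓
Step 2: v = a·t² → LHS [L T^-1], RHS [L] ✗

The first dimensional inconsistency appears in step 2: v = a·t²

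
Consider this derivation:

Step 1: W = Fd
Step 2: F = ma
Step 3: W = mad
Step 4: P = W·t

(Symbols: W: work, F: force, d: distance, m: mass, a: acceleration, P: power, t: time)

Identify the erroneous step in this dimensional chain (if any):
Step 4

Step 1: W = Fd → LHS [L^2 M T^-2], RHS [L^2 M T^-2] ✓
Step 2: F = ma → LHS [L M T^-2], RHS [L M T^-2] ✓
Step 3: W = mad → LHS [L^2 M T^-2], RHS [L^2 M T^-2] ✓
Step 4: P = W·t → LHS [L^2 M T^-3], RHS [L^2 M T^-1] ✗

The first dimensional inconsistency appears in step 4: P = W·t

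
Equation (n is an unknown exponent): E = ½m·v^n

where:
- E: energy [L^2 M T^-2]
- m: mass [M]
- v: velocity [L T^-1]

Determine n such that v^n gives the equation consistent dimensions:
n = 2

E has dimensions [L^2 M T^-2]; v has dimensions [L T^-1].
The rest of the RHS has dimensions [M], so v^n must supply [L^2 T^-2].
With n = 2: ½m·v^2 has dimensions [L^2 M T^-2], matching the LHS ✓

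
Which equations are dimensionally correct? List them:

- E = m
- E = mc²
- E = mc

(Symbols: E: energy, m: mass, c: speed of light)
Dimensionally correct: E = mc²
Dimensionally incorrect: E = m, E = mc
Ordered (correct first, then incorrect): E = mc², E = m, E = mc

- E = m: LHS [L^2 M T^-2], RHS [M] → incorrect ✗
- E = mc²: LHS [L^2 M T^-2], RHS [L^2 M T^-2] → correct ✓
- E = mc: LHS [L^2 M T^-2], RHS [L M T^-1] → incorrect ✗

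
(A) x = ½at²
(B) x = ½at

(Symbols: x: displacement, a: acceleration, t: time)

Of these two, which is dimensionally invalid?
(B)

(A) x = ½at²: LHS [L], RHS [L] ✓
(B) x = ½at: LHS [L], RHS [L T^-1] ✗

Expression (B) x = ½at is dimensionally incorrect.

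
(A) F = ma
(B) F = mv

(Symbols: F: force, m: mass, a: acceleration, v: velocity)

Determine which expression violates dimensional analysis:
(B)

(A) F = ma: LHS [L M T^-2], RHS [L M T^-2] ✓
(B) F = mv: LHS [L M T^-2], RHS [L M T^-1] ✗

Expression (B) F = mv is dimensionally incorrect.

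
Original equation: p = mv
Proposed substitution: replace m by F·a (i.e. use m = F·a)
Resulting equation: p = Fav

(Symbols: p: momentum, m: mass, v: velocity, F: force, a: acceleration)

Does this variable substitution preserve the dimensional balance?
No

[m] = [M] and [F·a] = [L^2 M T^-4]. These differ, so the substitution replaces a quantity by one of different dimensions and the result p = Fav has LHS [L M T^-1] vs RHS [L^3 M T^-5] — inconsistent.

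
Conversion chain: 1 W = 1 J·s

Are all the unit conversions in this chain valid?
The chain is incorrect (it contains an error).

Incorrect: Watt is J/s, not J·s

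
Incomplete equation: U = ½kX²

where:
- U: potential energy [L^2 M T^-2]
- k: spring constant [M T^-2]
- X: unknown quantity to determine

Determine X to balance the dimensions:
X = x (displacement), dimensions [L]

U has dimensions [L^2 M T^-2]; the rest of the RHS (½k) has dimensions [M T^-2].
So X² must have dimensions [L^2], i.e. X has dimensions [L] — X = x (displacement).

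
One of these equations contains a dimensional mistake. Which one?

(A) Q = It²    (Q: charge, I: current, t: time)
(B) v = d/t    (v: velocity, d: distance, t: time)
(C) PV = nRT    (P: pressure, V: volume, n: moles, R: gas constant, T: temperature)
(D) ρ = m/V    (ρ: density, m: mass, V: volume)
(A) Q = It²

The equation (A) Q = It² is dimensionally incorrect.

LHS (Q): [I T]
RHS (It²): [I T^2] ✗

The dimensions do not match. The other three equations balance.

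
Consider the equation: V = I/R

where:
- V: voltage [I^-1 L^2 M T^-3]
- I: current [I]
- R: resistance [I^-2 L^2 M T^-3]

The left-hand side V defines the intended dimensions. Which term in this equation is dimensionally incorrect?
The right-hand side term I/R

V has dimensions [I^-1 L^2 M T^-3], but I/R has dimensions [I^3 L^-2 M^-1 T^3], so the term I/R is dimensionally wrong for V.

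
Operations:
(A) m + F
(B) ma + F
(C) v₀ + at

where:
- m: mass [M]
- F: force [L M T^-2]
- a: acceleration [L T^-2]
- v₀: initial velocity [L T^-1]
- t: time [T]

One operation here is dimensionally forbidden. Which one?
(A) m + F

(A) m + F: m [M] and F [L M T^-2] — different dimensions cannot be added/subtracted ✗
(B) ma + F: ma [L M T^-2] and F [L M T^-2] — same dimensions ✓
(C) v₀ + at: v₀ [L T^-1] and at [L T^-1] — same dimensions ✓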